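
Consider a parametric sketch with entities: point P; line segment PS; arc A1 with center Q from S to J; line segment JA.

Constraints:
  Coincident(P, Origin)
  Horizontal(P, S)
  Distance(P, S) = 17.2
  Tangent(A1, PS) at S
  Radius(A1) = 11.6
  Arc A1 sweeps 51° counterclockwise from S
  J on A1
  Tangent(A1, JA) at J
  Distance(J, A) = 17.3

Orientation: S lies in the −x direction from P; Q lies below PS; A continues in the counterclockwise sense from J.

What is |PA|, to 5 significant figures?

41.127

P is at the origin; P and S share the same y with |PS| = 17.2 and S on the −x side, so S = (-17.200, 0.0000). Since A1 is tangent to PS there, QS ⟂ PS, so Q = S + (0, -11.6) = (-17.200, -11.600). On A1, S sits at bearing 90° from Q; a 51° counterclockwise sweep puts J at bearing 141°, so J = Q + 11.6·(cos 141°, sin 141°) = (-26.215, -4.2999). The tangent condition forces QJ to be normal to JA, so JA runs along (−sin 141°, cos 141°); with |JA| = 17.3, A = (-37.102, -17.745). Then |PA| = |A − P| = 41.127.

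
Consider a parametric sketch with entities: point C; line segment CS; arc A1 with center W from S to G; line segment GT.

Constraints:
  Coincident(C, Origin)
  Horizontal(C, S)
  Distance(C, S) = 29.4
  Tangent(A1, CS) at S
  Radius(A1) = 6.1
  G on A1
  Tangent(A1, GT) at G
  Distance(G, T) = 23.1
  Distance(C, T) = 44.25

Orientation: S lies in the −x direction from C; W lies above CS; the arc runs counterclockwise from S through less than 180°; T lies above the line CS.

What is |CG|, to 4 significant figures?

25.24

Checks: ∠(WS, SC) = 90.00° ✓; |WG| = 6.100 ✓; ∠(WG, GT) = 90.00° ✓; |GT| = 23.10 ✓; |CT| = 44.25 ✓.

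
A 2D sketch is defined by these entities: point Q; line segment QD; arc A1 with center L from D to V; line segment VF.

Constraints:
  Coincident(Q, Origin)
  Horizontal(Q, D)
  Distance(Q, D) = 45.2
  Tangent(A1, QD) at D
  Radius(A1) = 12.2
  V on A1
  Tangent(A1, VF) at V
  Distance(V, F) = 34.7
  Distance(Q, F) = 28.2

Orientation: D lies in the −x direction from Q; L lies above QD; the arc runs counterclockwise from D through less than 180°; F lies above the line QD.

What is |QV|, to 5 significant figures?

37.273

Q is at the origin; Q and D share the same y with |QD| = 45.2 and D on the −x side, so D = (-45.200, 0.0000). Since A1 is tangent to QD there, LD ⟂ QD, so L = D + (0, 12.2) = (-45.200, 12.200). Since LV ⟂ VF (tangency), |LF| = √(12.2² + 34.7²) = 36.782 regardless of where V sits on A1. So F lies on both circle(Q, 28.2) and circle(L, 36.782); the above-QD intersection is F = (-11.078, 25.933). V is the foot of the tangent from F: V = (-37.149, 3.0337).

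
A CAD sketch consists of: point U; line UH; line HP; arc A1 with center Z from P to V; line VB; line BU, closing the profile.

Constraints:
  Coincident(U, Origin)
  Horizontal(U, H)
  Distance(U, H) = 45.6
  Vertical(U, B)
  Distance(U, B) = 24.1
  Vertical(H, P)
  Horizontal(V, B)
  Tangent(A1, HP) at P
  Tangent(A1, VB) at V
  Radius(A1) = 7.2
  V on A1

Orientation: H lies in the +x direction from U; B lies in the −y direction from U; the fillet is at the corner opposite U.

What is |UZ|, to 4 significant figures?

41.95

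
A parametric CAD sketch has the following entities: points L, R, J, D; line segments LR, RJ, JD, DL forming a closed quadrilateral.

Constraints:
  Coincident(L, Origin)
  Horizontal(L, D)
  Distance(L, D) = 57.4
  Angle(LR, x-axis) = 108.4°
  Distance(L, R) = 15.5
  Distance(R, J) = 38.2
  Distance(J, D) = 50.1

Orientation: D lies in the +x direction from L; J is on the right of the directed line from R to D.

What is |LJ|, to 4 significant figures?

22.89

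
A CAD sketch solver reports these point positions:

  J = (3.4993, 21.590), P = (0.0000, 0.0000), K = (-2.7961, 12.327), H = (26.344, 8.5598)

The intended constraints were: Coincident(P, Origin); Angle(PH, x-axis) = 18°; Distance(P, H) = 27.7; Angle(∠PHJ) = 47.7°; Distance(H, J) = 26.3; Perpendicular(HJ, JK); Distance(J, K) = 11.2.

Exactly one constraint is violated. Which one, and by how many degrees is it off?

Perpendicular(HJ, JK) — off by 4.50°.

P = (0.00, 0.00) ✓; PH at 18.00° ✓; |PH| = 27.70 ✓; ∠PHJ = 47.70° ✓; |HJ| = 26.30 ✓; ∠(HJ, JK) = 85.50° ✗; |JK| = 11.20 ✓.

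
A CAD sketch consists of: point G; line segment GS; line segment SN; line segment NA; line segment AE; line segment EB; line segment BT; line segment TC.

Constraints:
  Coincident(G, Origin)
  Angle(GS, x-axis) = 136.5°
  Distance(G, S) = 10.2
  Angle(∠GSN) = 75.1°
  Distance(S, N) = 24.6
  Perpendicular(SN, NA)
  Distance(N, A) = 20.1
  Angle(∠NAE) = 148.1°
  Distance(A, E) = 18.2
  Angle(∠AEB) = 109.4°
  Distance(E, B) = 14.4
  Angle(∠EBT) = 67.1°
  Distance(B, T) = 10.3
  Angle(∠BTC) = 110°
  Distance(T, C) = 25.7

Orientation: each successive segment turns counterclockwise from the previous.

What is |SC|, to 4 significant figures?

44.22

∠EBT = 67.1° gives BT at -173.2° from the x-axis; with |BT| = 10.3, T = (10.41, -10.54). ∠BTC = 110.0° gives TC at -103.2° from the x-axis; with |TC| = 25.7, C = (4.540, -35.56). Then |SC| = |C − S| = 44.22.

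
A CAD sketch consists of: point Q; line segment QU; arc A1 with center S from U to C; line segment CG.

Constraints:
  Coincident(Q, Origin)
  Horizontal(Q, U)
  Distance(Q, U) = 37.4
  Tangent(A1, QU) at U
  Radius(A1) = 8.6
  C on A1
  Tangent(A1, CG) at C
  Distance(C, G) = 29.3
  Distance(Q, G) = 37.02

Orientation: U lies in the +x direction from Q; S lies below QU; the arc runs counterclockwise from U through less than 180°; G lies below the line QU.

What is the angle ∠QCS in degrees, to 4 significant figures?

167.3°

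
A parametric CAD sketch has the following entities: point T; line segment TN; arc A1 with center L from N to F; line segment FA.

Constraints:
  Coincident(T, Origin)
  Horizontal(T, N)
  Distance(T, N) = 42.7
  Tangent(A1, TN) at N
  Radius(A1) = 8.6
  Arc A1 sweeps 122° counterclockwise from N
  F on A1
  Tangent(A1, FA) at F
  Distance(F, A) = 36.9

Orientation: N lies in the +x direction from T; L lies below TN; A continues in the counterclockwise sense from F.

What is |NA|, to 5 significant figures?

46.110

T is at the origin; TN is horizontal with |TN| = 42.7 and N on the +x side, so N = (42.700, 0.0000). Since A1 is tangent to TN there, LN ⟂ TN, so L = N + (0, -8.6) = (42.700, -8.6000). On A1, N sits at bearing 90° from L; a 122° counterclockwise sweep puts F at bearing 212°, so F = L + 8.6·(cos 212°, sin 212°) = (35.407, -13.157). A1 meets FA tangentially, so LF is at right angles to FA, so FA runs along (−sin 212°, cos 212°); with |FA| = 36.9, A = (54.961, -44.450). Then |NA| = |A − N| = 46.110.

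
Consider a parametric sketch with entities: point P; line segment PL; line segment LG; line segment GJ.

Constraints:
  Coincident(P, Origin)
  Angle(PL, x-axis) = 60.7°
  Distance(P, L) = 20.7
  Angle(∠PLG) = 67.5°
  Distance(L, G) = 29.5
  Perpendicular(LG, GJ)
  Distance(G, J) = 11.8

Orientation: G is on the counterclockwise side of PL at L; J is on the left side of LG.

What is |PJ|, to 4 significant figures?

22.79

P is at the origin; PL runs at 60.7° with length 20.7, so L = 20.7·(cos 60.7°, sin 60.7°) = (10.13, 18.05). ∠PLG = 67.5°, so LG runs at 60.7° + (180° − 67.5°) = 173.2° from the x-axis; with |LG| = 29.5, G = L + 29.5·(cos 173.2°, sin 173.2°) = (-19.16, 21.54). LG is perpendicular to GJ; with |GJ| = 11.8 on the left of LG, J = G + 11.8·(-0.1184, -0.9930) = (-20.56, 9.828). Then |PJ| = |J − P| = 22.79.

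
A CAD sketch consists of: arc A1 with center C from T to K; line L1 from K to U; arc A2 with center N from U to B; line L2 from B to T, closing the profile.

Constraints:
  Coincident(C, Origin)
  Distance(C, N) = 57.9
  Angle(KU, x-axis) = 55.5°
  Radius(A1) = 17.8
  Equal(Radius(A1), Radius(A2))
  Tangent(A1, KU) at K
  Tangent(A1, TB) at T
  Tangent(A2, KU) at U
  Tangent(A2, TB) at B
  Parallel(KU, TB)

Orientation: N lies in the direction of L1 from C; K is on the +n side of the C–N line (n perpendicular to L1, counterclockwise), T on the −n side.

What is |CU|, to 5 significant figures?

60.574

The slot axis is L1's direction at 55.5°, so u = (cos 55.5°, sin 55.5°) = (0.56641, 0.82413) and n = (−sin 55.5°, cos 55.5°) = (-0.82413, 0.56641). C is at the origin and N lies 57.9 along u from C, so N = 57.9·u = (32.795, 47.717). Tangency of A1 to both parallel lines with radius 17.8 puts K and T at C ± 17.8·n: K = (-14.669, 10.082), T = (14.669, -10.082). Equal radii place U and B the same way about N: U = N + 17.8·n = (18.125, 57.799), B = N − 17.8·n = (47.464, 37.635). Then |CU| = |U − C| = 60.574.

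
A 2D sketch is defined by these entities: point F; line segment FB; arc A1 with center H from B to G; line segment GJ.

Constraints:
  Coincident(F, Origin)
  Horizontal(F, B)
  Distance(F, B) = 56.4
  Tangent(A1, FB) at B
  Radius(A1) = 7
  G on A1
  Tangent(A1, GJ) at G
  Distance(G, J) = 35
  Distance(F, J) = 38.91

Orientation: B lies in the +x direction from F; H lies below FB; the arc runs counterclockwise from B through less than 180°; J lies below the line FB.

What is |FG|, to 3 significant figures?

51.3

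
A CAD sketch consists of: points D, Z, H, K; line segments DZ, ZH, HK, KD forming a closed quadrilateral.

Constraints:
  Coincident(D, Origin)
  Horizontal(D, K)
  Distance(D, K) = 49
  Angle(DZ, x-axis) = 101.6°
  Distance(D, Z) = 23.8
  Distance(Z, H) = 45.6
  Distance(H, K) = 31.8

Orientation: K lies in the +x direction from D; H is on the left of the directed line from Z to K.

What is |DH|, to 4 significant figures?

50.53

Checks: D.y = 0.00, K.y = 0.00 ✓; |ZH| = 45.60 ✓; |HK| = 31.80 ✓.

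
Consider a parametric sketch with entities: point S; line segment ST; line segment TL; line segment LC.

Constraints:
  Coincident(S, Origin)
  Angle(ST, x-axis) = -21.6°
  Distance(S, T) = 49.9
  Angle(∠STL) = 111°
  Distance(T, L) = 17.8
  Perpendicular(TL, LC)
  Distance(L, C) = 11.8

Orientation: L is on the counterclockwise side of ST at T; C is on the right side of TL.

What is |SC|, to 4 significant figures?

68.43

∠STL = 111.0°, so TL runs at -21.6° + (180° − 111.0°) = 47.40° from the x-axis; with |TL| = 17.8, L = T + 17.8·(cos 47.40°, sin 47.40°) = (58.44, -5.267). TL is perpendicular to LC; with |LC| = 11.8 on the right of TL, C = L + 11.8·(0.7361, -0.6769) = (67.13, -13.25). Then |SC| = |C − S| = 68.43.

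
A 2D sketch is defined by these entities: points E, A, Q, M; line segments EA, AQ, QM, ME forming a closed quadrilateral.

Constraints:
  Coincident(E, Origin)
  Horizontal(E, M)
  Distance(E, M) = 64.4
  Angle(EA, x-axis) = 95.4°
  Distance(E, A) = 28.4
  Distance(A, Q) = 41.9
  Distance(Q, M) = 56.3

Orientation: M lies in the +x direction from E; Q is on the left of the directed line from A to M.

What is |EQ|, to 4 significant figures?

58.83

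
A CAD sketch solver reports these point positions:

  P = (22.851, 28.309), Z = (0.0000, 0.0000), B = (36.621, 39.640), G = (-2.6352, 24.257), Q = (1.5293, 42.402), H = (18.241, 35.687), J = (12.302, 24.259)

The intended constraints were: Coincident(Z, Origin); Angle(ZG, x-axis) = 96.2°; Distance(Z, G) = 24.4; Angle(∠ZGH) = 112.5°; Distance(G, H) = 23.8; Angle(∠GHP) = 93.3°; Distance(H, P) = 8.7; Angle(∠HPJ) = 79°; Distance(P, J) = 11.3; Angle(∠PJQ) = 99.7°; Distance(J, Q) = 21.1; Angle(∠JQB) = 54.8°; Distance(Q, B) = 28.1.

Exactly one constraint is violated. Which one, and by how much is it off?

Distance(Q, B) = 28.1 — off by 7.10.

Z = (0.00, 0.00) ✓; ZG at 96.20° ✓; |ZG| = 24.40 ✓; ∠ZGH = 112.5° ✓; |GH| = 23.80 ✓; ∠GHP = 93.30° ✓; |HP| = 8.700 ✓; ∠HPJ = 79.00° ✓; |PJ| = 11.30 ✓; ∠PJQ = 99.70° ✓; |JQ| = 21.10 ✓; ∠JQB = 54.80° ✓; |QB| = 35.20 ✗.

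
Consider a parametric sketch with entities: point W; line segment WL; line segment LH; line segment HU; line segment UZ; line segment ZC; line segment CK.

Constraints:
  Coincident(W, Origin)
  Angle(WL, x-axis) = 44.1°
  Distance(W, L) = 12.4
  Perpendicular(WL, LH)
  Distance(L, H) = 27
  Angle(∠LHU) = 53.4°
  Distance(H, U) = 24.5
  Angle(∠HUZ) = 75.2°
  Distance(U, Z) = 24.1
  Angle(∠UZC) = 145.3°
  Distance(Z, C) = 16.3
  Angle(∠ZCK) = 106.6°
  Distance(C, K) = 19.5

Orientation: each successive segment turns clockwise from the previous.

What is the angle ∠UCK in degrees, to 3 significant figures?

85.8°

∠UZC = 145.3° gives ZC at 48.0° from the x-axis; with |ZC| = 16.3, C = (17.4, 22.1). ∠ZCK = 106.6° gives CK at -25.4° from the x-axis; with |CK| = 19.5, K = (35.0, 13.7). Then cos ∠UCK = CU·CK / (|CU||CK|), giving 85.8°.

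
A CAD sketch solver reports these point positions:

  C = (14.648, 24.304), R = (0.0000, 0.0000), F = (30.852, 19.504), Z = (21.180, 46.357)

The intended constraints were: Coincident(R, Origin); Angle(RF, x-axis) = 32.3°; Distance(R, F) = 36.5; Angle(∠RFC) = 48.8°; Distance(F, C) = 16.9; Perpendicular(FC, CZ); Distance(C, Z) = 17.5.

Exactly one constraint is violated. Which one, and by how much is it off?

Distance(C, Z) = 17.5 — off by 5.50.

R = (0.00, 0.00) ✓; RF at 32.30° ✓; |RF| = 36.50 ✓; ∠RFC = 48.80° ✓; |FC| = 16.90 ✓; ∠(FC, CZ) = 90.00° ✓; |CZ| = 23.00 ✗.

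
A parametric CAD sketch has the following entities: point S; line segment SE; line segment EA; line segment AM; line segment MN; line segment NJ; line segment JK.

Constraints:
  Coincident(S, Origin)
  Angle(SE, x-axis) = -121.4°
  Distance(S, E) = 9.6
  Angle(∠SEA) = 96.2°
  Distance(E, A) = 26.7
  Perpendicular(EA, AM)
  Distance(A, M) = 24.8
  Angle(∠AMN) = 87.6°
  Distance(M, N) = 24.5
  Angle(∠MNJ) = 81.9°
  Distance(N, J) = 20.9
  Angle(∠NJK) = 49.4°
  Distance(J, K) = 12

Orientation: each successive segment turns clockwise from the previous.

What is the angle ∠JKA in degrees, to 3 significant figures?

85.2°

∠MNJ = 81.9° gives NJ at -126° from the x-axis; with |NJ| = 20.9, J = (-9.09, -2.71). ∠NJK = 49.4° gives JK at 104° from the x-axis; with |JK| = 12.0, K = (-11.9, 8.95). Then cos ∠JKA = KJ·KA / (|KJ||KA|), giving 85.2°.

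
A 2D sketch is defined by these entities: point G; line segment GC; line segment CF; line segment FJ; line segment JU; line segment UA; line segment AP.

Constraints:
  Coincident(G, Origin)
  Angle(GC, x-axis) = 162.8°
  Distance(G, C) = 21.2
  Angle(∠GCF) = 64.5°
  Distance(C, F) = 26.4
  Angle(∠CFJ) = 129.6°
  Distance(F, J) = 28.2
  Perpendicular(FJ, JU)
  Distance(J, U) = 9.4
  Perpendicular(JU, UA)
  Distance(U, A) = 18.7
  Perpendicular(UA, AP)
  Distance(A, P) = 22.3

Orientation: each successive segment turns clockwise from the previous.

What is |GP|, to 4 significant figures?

38.84

JU ⟂ UA, so UA runs at 176.9°; with |UA| = 18.7, A = (6.629, 15.77). The perpendicularity gives AP at right angles to UA, so AP runs at 86.90°; with |AP| = 22.3, P = (7.835, 38.04). Then |GP| = |P − G| = 38.84.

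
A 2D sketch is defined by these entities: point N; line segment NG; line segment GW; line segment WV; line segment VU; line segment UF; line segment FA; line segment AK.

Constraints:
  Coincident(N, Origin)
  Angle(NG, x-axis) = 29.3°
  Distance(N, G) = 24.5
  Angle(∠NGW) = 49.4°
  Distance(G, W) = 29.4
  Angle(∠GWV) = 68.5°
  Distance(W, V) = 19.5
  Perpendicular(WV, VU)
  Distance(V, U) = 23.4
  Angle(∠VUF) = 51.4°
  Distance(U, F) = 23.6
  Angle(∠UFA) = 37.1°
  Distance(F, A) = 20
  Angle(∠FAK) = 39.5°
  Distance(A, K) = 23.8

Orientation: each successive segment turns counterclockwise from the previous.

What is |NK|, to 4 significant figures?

26.97

∠UFA = 37.1° gives FA at -87.10° from the x-axis; with |FA| = 20.0, A = (3.468, 1.275). ∠FAK = 39.5° gives AK at 53.40° from the x-axis; with |AK| = 23.8, K = (17.66, 20.38). Then |NK| = |K − N| = 26.97.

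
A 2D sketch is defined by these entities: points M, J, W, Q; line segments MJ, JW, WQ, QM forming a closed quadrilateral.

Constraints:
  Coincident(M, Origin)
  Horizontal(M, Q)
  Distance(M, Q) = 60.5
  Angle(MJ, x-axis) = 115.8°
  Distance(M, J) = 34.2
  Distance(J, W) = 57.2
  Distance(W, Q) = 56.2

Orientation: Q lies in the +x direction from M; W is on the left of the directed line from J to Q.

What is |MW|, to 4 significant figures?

64.35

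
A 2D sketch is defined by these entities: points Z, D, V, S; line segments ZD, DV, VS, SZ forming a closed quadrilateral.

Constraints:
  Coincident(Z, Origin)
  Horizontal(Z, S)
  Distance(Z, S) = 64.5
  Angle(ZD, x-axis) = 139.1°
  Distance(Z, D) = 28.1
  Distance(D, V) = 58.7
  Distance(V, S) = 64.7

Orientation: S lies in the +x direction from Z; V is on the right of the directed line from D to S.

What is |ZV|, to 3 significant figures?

33.3

Z is at the origin; ZS is horizontal with |ZS| = 64.5 and S in +x, so S = (64.5, 0). ZD runs at 139.1° with |ZD| = 28.1, so D = (-21.2, 18.4). V is determined by |DV| = 58.7 and |VS| = 64.7 together: it lies at the intersection of circle(D, 58.7) and circle(S, 64.7). With |DS| = 87.7, the foot of the radical line on DS is 39.6 from D and the perpendicular offset is √(58.7² − 39.6²) = 43.3. Taking the right-of-DS solution: V = (8.42, -32.3).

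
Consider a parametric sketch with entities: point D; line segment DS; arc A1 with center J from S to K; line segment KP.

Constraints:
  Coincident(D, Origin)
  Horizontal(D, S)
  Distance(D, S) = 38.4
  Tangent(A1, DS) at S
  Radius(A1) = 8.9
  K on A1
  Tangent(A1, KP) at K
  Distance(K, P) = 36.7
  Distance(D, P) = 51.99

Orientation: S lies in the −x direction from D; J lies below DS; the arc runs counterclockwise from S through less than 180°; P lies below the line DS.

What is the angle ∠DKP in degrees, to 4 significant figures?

74.49°

D is at the origin; DS is horizontal with |DS| = 38.4 and S on the −x side, so S = (-38.40, 0.000). Tangency of A1 to DS means the radius JS is perpendicular to DS, so J = S + (0, -8.9) = (-38.40, -8.900). Since JK ⟂ KP (tangency), |JP| = √(8.9² + 36.7²) = 37.76 regardless of where K sits on A1. So P lies on both circle(D, 51.99) and circle(J, 37.76); the below-DS intersection is P = (-26.49, -44.74). K is the foot of the tangent from P: K = (-45.95, -13.62).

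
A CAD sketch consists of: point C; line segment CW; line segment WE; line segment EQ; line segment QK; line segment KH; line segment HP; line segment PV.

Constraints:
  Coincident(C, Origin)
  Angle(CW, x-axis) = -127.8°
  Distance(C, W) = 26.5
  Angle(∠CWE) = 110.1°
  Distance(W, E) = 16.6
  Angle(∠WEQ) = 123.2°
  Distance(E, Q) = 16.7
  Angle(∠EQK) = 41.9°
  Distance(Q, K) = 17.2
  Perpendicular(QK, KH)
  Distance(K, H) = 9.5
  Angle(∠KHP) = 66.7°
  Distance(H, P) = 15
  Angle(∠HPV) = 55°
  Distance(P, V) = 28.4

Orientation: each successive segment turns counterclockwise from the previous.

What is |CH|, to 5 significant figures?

32.068

C is at the origin; CW runs at -127.8° with length 26.5, so W = (-16.242, -20.939). ∠CWE = 110.1° gives WE at -57.900° from the x-axis; with |WE| = 16.6, E = (-7.4208, -35.001). ∠WEQ = 123.2° gives EQ at -1.1000° from the x-axis; with |EQ| = 16.7, Q = (9.2761, -35.322). ∠EQK = 41.9° gives QK at 137.00° from the x-axis; with |QK| = 17.2, K = (-3.3032, -23.592). QK ⟂ KH, so KH runs at -133.00°; with |KH| = 9.5, H = (-9.7822, -30.539). Then |CH| = |H − C| = 32.068.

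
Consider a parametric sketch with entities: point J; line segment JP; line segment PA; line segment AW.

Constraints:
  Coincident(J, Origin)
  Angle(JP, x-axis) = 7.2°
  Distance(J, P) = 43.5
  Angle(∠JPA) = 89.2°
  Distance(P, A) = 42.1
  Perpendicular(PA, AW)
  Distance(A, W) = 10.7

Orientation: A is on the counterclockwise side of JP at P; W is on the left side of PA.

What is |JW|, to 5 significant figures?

52.889

J is at the origin; JP runs at 7.2° with length 43.5, so P = 43.5·(cos 7.2°, sin 7.2°) = (43.157, 5.4520). ∠JPA = 89.2°, so PA runs at 7.2° + (180° − 89.2°) = 98.000° from the x-axis; with |PA| = 42.1, A = P + 42.1·(cos 98.000°, sin 98.000°) = (37.298, 47.142). The perpendicularity gives AW at right angles to PA; with |AW| = 10.7 on the left of PA, W = A + 10.7·(-0.99027, -0.13917) = (26.702, 45.653). Then |JW| = |W − J| = 52.889.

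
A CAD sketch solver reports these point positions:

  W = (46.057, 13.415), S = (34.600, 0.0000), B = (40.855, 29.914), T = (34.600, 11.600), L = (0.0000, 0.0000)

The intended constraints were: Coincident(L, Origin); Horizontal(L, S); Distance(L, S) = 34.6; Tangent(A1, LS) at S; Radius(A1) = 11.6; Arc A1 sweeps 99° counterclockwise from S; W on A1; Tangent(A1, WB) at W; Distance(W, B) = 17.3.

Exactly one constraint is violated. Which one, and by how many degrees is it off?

Tangent(A1, WB) at W — off by 8.50°.

L = (0.00, 0.00) ✓; L.y = 0.00, S.y = 0.00 ✓; |LS| = 34.60 ✓; ∠(TS, SL) = 90.00° ✓; |TS| = 11.60 ✓; bearing(T→W) − bearing(T→S) = 99.00° ✓; |TW| = 11.60 ✓; ∠(TW, WB) = 81.50° ✗; |WB| = 17.30 ✓.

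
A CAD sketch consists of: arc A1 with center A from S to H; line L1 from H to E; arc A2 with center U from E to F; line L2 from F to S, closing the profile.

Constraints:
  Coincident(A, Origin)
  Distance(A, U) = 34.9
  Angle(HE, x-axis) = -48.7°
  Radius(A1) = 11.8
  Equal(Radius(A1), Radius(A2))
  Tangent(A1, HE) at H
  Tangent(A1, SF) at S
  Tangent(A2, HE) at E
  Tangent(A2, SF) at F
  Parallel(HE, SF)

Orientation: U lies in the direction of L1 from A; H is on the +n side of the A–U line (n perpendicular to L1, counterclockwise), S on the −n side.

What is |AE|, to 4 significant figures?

36.84

The slot axis is L1's direction at -48.7°, so u = (cos -48.7°, sin -48.7°) = (0.6600, -0.7513) and n = (−sin -48.7°, cos -48.7°) = (0.7513, 0.6600). A is at the origin and U lies 34.9 along u from A, so U = 34.9·u = (23.03, -26.22). Tangency of A1 to both parallel lines with radius 11.8 puts H and S at A ± 11.8·n: H = (8.865, 7.788), S = (-8.865, -7.788). Equal radii place E and F the same way about U: E = U + 11.8·n = (31.90, -18.43), F = U − 11.8·n = (14.17, -34.01). Then |AE| = |E − A| = 36.84.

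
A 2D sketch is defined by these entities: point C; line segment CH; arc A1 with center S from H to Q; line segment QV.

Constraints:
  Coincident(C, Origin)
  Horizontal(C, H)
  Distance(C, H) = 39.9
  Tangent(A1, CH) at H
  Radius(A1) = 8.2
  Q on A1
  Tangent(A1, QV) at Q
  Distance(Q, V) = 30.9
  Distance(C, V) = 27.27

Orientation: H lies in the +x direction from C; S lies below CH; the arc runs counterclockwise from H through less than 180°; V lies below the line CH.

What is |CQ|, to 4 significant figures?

34.17

Checks: |SQ| = 8.200 ✓; ∠(SQ, QV) = 90.00° ✓; |QV| = 30.90 ✓; |CV| = 27.27 ✓.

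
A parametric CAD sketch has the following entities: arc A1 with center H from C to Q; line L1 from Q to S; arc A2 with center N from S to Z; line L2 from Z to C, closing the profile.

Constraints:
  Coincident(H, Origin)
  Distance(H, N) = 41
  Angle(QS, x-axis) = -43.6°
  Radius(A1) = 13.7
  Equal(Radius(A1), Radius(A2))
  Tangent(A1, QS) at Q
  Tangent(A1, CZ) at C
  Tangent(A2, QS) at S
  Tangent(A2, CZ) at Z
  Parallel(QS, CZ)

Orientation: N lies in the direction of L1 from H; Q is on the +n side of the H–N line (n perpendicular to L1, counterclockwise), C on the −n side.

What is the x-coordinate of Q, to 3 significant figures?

9.45

The slot axis is L1's direction at -43.6°, so u = (cos -43.6°, sin -43.6°) = (0.724, -0.690) and n = (−sin -43.6°, cos -43.6°) = (0.690, 0.724). H is at the origin and N lies 41.0 along u from H, so N = 41.0·u = (29.7, -28.3). Tangency of A1 to both parallel lines with radius 13.7 puts Q and C at H ± 13.7·n: Q = (9.45, 9.92), C = (-9.45, -9.92). So Q.x = 9.45.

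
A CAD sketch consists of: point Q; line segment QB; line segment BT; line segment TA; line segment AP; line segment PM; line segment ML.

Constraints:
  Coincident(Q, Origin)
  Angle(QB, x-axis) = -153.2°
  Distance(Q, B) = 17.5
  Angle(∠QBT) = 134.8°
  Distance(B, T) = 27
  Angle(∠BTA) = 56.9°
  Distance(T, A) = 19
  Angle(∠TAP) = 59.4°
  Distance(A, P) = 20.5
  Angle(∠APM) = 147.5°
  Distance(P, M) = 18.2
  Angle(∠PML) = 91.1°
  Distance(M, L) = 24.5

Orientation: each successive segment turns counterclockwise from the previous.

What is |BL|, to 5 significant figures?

38.569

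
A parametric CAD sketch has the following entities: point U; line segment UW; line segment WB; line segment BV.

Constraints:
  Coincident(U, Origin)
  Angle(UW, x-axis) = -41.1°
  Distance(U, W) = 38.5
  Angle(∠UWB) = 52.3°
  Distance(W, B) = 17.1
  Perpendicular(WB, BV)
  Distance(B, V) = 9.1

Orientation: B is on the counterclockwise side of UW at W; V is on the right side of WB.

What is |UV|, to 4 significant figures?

40.08

U is at the origin; UW runs at -41.1° with length 38.5, so W = 38.5·(cos -41.1°, sin -41.1°) = (29.01, -25.31). ∠UWB = 52.3°, so WB runs at -41.1° + (180° − 52.3°) = 86.60° from the x-axis; with |WB| = 17.1, B = W + 17.1·(cos 86.60°, sin 86.60°) = (30.03, -8.239). WB ⟂ BV; with |BV| = 9.1 on the right of WB, V = B + 9.1·(0.9982, -0.05931) = (39.11, -8.779). Then |UV| = |V − U| = 40.08.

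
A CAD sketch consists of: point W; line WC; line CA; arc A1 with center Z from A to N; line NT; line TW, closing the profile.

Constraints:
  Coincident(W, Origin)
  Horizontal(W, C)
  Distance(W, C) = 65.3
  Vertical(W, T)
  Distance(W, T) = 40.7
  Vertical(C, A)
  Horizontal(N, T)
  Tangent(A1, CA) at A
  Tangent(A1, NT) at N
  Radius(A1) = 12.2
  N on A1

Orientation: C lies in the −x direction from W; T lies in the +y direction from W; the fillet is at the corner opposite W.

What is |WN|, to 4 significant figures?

66.90

W is at the origin; W and C share the same y with |WC| = 65.3 and C on the −x side, so C = (-65.30, 0.000). W and T share the same x with |WT| = 40.7 and T on the +y side, so T = (0.000, 40.70). The virtual corner opposite W is at (-65.30, 40.70). Tangency of A1 to CA means the radius ZA is perpendicular to CA and A1 meets NT tangentially, so ZN is at right angles to NT, with radius 12.2, so the center Z sits 12.2 in from both sides at Z = (-53.10, 28.50). That places the tangent points at A = (-65.30, 28.50) on CA and N = (-53.10, 40.70) on NT. Then |WN| = |N − W| = 66.90.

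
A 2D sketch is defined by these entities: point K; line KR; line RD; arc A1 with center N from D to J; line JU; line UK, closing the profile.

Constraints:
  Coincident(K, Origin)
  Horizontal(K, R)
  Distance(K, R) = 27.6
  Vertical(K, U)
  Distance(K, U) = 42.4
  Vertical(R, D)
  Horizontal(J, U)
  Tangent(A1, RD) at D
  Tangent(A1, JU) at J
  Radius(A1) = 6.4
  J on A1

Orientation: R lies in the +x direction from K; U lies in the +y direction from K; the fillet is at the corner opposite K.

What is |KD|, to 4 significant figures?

45.36

K is at the origin; KR is horizontal with |KR| = 27.6 and R on the +x side, so R = (27.60, 0.000). K and U share the same x with |KU| = 42.4 and U on the +y side, so U = (0.000, 42.40). The virtual corner opposite K is at (27.60, 42.40). A1 meets RD tangentially, so ND is at right angles to RD and the tangent condition forces NJ to be normal to JU, with radius 6.4, so the center N sits 6.4 in from both sides at N = (21.20, 36.00). That places the tangent points at D = (27.60, 36.00) on RD and J = (21.20, 42.40) on JU. Then |KD| = |D − K| = 45.36.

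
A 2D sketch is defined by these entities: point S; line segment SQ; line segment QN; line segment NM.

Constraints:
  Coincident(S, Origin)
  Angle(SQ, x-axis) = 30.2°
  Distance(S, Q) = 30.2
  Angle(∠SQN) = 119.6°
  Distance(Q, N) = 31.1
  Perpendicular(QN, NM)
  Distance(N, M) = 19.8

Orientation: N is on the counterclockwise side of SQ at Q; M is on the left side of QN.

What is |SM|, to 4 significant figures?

46.47

S is at the origin; SQ runs at 30.2° with length 30.2, so Q = 30.2·(cos 30.2°, sin 30.2°) = (26.10, 15.19). ∠SQN = 119.6°, so QN runs at 30.2° + (180° − 119.6°) = 90.60° from the x-axis; with |QN| = 31.1, N = Q + 31.1·(cos 90.60°, sin 90.60°) = (25.78, 46.29). The perpendicularity gives NM at right angles to QN; with |NM| = 19.8 on the left of QN, M = N + 19.8·(-0.9999, -0.01047) = (5.977, 46.08). Then |SM| = |M − S| = 46.47.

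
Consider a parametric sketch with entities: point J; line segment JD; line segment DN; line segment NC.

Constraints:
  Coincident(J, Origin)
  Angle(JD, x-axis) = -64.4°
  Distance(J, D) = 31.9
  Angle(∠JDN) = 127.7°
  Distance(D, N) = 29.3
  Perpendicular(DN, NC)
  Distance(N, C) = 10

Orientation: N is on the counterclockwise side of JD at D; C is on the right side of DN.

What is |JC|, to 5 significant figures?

60.200

J is at the origin; JD runs at -64.4° with length 31.9, so D = 31.9·(cos -64.4°, sin -64.4°) = (13.784, -28.768). ∠JDN = 127.7°, so DN runs at -64.4° + (180° − 127.7°) = -12.100° from the x-axis; with |DN| = 29.3, N = D + 29.3·(cos -12.100°, sin -12.100°) = (42.433, -34.910). The perpendicularity gives NC at right angles to DN; with |NC| = 10.0 on the right of DN, C = N + 10.0·(-0.20962, -0.97778) = (40.336, -44.688). Then |JC| = |C − J| = 60.200.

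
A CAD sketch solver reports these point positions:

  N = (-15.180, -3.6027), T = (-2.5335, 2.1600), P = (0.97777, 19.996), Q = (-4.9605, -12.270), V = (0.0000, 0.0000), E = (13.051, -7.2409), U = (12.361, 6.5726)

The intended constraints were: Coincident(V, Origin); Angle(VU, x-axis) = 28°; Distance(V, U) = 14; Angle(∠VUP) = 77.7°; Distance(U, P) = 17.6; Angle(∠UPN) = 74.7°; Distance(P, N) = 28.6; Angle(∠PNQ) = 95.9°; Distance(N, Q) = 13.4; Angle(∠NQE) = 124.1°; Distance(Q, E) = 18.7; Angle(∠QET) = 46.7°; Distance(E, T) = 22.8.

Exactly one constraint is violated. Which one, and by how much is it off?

Distance(E, T) = 22.8 — off by 4.60.

V = (0.00, 0.00) ✓; VU at 28.00° ✓; |VU| = 14.00 ✓; ∠VUP = 77.70° ✓; |UP| = 17.60 ✓; ∠UPN = 74.70° ✓; |PN| = 28.60 ✓; ∠PNQ = 95.90° ✓; |NQ| = 13.40 ✓; ∠NQE = 124.1° ✓; |QE| = 18.70 ✓; ∠QET = 46.70° ✓; |ET| = 18.20 ✗.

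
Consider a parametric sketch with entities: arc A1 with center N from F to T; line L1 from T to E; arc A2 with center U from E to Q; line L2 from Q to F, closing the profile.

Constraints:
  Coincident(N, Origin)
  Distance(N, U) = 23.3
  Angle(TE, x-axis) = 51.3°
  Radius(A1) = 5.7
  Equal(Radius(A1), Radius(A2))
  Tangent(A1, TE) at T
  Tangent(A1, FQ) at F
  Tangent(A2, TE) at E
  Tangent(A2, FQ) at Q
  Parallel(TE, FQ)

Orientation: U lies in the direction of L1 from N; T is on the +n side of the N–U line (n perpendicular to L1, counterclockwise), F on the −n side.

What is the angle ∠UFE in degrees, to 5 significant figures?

12.325°

The slot axis is L1's direction at 51.3°, so u = (cos 51.3°, sin 51.3°) = (0.62524, 0.78043) and n = (−sin 51.3°, cos 51.3°) = (-0.78043, 0.62524). N is at the origin and U lies 23.3 along u from N, so U = 23.3·u = (14.568, 18.184). Tangency of A1 to both parallel lines with radius 5.7 puts T and F at N ± 5.7·n: T = (-4.4485, 3.5639), F = (4.4485, -3.5639). Equal radii place E and Q the same way about U: E = U + 5.7·n = (10.120, 21.748), Q = U − 5.7·n = (19.017, 14.620). Then cos ∠UFE = FU·FE / (|FU||FE|), giving 12.325°.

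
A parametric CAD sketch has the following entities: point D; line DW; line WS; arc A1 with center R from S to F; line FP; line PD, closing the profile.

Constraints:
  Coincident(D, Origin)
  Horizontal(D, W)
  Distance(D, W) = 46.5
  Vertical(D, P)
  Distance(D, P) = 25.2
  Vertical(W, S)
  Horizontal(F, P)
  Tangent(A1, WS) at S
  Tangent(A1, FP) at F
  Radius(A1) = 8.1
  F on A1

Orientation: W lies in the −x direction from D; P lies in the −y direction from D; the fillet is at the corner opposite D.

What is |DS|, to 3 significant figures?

49.5

D is at the origin; D and W share the same y with |DW| = 46.5 and W on the −x side, so W = (-46.5, 0.00). DP is vertical with |DP| = 25.2 and P on the −y side, so P = (0.00, -25.2). The virtual corner opposite D is at (-46.5, -25.2). The tangent condition forces RS to be normal to WS and since A1 is tangent to FP there, RF ⟂ FP, with radius 8.1, so the center R sits 8.1 in from both sides at R = (-38.4, -17.1). That places the tangent points at S = (-46.5, -17.1) on WS and F = (-38.4, -25.2) on FP. Then |DS| = |S − D| = 49.5.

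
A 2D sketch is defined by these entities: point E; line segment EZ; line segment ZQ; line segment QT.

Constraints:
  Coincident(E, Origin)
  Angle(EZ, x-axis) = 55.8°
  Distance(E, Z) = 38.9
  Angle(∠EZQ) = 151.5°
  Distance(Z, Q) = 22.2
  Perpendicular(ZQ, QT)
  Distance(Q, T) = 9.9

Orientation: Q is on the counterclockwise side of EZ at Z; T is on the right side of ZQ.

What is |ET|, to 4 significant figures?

63.16

E is at the origin; EZ runs at 55.8° with length 38.9, so Z = 38.9·(cos 55.8°, sin 55.8°) = (21.87, 32.17). ∠EZQ = 151.5°, so ZQ runs at 55.8° + (180° − 151.5°) = 84.30° from the x-axis; with |ZQ| = 22.2, Q = Z + 22.2·(cos 84.30°, sin 84.30°) = (24.07, 54.26). The perpendicularity gives QT at right angles to ZQ; with |QT| = 9.9 on the right of ZQ, T = Q + 9.9·(0.9951, -0.09932) = (33.92, 53.28). Then |ET| = |T − E| = 63.16.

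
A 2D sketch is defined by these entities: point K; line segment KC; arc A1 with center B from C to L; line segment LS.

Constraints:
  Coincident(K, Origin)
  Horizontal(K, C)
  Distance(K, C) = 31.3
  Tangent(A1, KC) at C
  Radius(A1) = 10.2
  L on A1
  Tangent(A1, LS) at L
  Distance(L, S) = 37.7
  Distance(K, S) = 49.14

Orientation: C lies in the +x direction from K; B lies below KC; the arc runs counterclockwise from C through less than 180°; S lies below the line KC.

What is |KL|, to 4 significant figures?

22.98

Checks: |BL| = 10.20 ✓; ∠(BL, LS) = 90.00° ✓; |LS| = 37.70 ✓; |KS| = 49.14 ✓.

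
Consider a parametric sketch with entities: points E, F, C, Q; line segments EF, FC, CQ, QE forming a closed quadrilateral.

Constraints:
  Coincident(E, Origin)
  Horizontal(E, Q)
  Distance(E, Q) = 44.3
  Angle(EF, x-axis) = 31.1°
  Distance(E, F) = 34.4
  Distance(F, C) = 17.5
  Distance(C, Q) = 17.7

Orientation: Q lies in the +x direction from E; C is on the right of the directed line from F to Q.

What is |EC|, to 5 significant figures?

26.612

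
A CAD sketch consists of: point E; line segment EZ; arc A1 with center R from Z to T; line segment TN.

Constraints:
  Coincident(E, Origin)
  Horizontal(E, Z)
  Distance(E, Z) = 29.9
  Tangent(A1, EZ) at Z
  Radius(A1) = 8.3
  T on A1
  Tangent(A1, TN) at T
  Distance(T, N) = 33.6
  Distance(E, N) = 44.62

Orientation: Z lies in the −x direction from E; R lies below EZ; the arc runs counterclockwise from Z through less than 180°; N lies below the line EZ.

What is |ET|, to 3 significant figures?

39.0

E is at the origin; EZ is horizontal with |EZ| = 29.9 and Z on the −x side, so Z = (-29.9, 0.00). The tangent condition forces RZ to be normal to EZ, so R = Z + (0, -8.3) = (-29.9, -8.30). Since RT ⟂ TN (tangency), |RN| = √(8.3² + 33.6²) = 34.6 regardless of where T sits on A1. So N lies on both circle(E, 44.62) and circle(R, 34.6); the below-EZ intersection is N = (-18.0, -40.8). T is the foot of the tangent from N: T = (-36.8, -12.9).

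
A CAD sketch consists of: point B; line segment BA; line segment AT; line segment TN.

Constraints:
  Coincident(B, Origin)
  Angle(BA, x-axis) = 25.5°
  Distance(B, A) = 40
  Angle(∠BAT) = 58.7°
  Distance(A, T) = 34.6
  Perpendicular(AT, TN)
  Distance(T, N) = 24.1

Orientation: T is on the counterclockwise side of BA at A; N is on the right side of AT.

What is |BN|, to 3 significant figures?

59.9

∠BAT = 58.7°, so AT runs at 25.5° + (180° − 58.7°) = 147° from the x-axis; with |AT| = 34.6, T = A + 34.6·(cos 147°, sin 147°) = (7.15, 36.2). AT is perpendicular to TN; with |TN| = 24.1 on the right of AT, N = T + 24.1·(0.548, 0.837) = (20.3, 56.3). Then |BN| = |N − B| = 59.9.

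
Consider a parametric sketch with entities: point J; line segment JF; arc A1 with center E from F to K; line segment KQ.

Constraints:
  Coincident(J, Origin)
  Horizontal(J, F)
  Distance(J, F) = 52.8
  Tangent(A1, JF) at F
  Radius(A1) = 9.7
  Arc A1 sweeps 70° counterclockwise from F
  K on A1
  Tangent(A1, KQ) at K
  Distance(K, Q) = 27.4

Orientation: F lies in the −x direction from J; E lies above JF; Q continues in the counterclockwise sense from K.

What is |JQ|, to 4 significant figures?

47.01

J is at the origin; J and F share the same y with |JF| = 52.8 and F on the −x side, so F = (-52.80, 0.000). Since A1 is tangent to JF there, EF ⟂ JF, so E = F + (0, 9.7) = (-52.80, 9.700). On A1, F sits at bearing -90° from E; a 70° counterclockwise sweep puts K at bearing -20°, so K = E + 9.7·(cos -20°, sin -20°) = (-43.68, 6.382). Since A1 is tangent to KQ there, EK ⟂ KQ, so KQ runs along (−sin -20°, cos -20°); with |KQ| = 27.4, Q = (-34.31, 32.13). Then |JQ| = |Q − J| = 47.01.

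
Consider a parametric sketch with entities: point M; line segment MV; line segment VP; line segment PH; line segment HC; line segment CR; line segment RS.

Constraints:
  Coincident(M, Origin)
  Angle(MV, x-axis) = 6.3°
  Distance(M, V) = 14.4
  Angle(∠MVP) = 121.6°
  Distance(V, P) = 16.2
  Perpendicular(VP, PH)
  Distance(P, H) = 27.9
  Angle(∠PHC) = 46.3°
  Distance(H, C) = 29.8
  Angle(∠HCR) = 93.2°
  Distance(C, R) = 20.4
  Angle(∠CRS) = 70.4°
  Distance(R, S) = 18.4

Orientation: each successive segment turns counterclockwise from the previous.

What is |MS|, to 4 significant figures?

25.03

∠HCR = 93.2° gives CR at 15.20° from the x-axis; with |CR| = 20.4, R = (25.11, 5.222). ∠CRS = 70.4° gives RS at 124.8° from the x-axis; with |RS| = 18.4, S = (14.60, 20.33). Then |MS| = |S − M| = 25.03.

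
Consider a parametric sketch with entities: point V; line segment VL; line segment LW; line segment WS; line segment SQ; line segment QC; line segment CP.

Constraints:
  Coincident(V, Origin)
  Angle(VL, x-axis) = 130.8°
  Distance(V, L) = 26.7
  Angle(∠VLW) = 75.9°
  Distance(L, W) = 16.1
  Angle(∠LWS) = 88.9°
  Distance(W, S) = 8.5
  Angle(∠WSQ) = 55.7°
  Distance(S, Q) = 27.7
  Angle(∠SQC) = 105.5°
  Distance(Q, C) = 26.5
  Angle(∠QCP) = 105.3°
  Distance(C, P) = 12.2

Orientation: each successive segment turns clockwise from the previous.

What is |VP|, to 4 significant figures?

57.94

∠SQC = 105.5° gives QC at 96.80° from the x-axis; with |QC| = 26.5, C = (-29.91, 50.28). ∠QCP = 105.3° gives CP at 22.10° from the x-axis; with |CP| = 12.2, P = (-18.61, 54.87). Then |VP| = |P − V| = 57.94.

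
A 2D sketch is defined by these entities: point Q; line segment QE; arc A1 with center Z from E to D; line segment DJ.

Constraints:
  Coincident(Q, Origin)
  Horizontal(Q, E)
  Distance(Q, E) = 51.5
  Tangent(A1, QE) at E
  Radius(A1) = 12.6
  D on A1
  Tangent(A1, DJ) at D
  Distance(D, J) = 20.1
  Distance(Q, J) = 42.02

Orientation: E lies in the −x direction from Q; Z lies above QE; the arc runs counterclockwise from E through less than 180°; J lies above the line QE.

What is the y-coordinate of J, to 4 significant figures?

26.72

Checks: |QE| = 51.50 ✓; |ZD| = 12.60 ✓; ∠(ZD, DJ) = 90.00° ✓; |DJ| = 20.10 ✓; |QJ| = 42.02 ✓.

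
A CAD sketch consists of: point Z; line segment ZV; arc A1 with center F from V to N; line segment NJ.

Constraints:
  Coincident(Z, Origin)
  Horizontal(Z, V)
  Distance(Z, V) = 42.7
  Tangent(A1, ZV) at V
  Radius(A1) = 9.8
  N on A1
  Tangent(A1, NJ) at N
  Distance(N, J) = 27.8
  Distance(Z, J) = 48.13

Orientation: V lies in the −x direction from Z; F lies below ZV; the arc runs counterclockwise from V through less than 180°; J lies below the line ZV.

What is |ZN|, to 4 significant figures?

52.53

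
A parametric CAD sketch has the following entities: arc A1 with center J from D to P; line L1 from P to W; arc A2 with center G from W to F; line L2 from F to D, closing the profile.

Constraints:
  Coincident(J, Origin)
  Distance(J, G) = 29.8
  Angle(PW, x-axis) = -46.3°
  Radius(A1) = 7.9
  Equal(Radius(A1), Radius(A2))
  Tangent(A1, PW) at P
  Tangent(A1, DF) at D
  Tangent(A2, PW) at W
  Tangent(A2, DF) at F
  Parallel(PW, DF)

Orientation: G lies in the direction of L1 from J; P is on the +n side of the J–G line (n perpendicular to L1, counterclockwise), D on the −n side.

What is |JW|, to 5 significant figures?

30.829

Tangency of A1 to both parallel lines with radius 7.9 puts P and D at J ± 7.9·n: P = (5.7114, 5.4580), D = (-5.7114, -5.4580). Equal radii place W and F the same way about G: W = G + 7.9·n = (26.300, -16.086), F = G − 7.9·n = (14.877, -27.002). Then |JW| = |W − J| = 30.829.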